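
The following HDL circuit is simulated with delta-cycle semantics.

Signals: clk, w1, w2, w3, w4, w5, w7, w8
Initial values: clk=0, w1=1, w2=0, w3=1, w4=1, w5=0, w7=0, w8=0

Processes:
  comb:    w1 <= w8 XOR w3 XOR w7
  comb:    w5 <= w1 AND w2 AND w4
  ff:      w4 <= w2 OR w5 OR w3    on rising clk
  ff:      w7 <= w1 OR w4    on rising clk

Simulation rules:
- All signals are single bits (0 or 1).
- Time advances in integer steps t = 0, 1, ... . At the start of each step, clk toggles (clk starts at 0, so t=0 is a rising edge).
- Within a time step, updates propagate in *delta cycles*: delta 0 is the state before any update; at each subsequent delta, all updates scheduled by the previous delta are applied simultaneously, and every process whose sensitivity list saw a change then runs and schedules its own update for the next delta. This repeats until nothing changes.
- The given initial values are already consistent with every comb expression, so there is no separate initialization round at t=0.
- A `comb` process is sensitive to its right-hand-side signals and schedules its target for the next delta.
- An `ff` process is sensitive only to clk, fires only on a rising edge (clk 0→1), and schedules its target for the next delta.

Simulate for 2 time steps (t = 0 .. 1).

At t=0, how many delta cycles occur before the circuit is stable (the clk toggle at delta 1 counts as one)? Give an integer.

3

t=0 Δ0: w8=0 w3=1 w2=0 w4=1 w1=1 w7=0 w5=0 clk=0
  Δ1: clk:0→1
  Δ2: w7:0→1
  Δ3: w1:1→0
  (3Δ to stable)
t=1 Δ0: w8=0 w3=1 w2=0 w4=1 w1=0 w7=1 w5=0 clk=1
  Δ1: clk:1→0
  (1Δ to stable)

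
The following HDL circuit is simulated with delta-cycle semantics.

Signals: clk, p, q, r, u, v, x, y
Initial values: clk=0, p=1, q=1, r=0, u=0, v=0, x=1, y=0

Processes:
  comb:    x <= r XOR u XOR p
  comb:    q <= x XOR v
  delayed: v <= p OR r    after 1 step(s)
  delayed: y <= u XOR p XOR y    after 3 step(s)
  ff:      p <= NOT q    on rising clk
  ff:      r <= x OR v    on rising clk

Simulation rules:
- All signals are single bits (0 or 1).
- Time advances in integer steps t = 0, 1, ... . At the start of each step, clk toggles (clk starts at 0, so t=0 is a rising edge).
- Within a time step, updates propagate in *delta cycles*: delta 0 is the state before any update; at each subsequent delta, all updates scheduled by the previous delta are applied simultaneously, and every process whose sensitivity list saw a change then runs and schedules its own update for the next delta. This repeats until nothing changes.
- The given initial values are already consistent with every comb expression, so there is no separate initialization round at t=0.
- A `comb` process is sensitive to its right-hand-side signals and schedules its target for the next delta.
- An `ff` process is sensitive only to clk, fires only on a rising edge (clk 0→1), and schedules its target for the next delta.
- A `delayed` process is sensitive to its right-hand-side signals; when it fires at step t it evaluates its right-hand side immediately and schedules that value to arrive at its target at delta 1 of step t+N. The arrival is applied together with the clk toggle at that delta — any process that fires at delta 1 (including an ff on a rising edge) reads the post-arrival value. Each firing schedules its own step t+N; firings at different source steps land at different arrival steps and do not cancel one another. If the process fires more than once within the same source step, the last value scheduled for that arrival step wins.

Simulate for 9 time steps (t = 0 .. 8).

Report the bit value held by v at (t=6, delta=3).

1

t=0 Δ0: v=0 q=1 u=0 p=1 x=1 clk=0 r=0 y=0
  Δ1: clk:0→1
  Δ2: p:1→0, r:0→1
  (2Δ to stable)
t=1 Δ0: v=0 q=1 u=0 p=0 x=1 clk=1 r=1 y=0
  Δ1: v:0→1, clk:1→0
  Δ2: q:1→0
  (2Δ to stable)
t=2 Δ0: v=1 q=0 u=0 p=0 x=1 clk=0 r=1 y=0
  Δ1: clk:0→1
  Δ2: p:0→1
  Δ3: x:1→0
  Δ4: q:0→1
  (4Δ to stable)
t=3 Δ0: v=1 q=1 u=0 p=1 x=0 clk=1 r=1 y=0
  Δ1: clk:1→0
  (1Δ to stable)
t=4 Δ0: v=1 q=1 u=0 p=1 x=0 clk=0 r=1 y=0
  Δ1: clk:0→1
  Δ2: p:1→0
  Δ3: x:0→1
  Δ4: q:1→0
  (4Δ to stable)
t=5 Δ0: v=1 q=0 u=0 p=0 x=1 clk=1 r=1 y=0
  Δ1: clk:1→0, y:0→1
  (1Δ to stable)
t=6 Δ0: v=1 q=0 u=0 p=0 x=1 clk=0 r=1 y=1
  Δ1: clk:0→1
  Δ2: p:0→1
  Δ3: x:1→0
  Δ4: q:0→1
  (4Δ to stable)
t=7 Δ0: v=1 q=1 u=0 p=1 x=0 clk=1 r=1 y=1
  Δ1: clk:1→0, y:1→0
  (1Δ to stable)
t=8 Δ0: v=1 q=1 u=0 p=1 x=0 clk=0 r=1 y=0
  Δ1: clk:0→1, y:0→1
  Δ2: p:1→0
  Δ3: x:0→1
  Δ4: q:1→0
  (4Δ to stable)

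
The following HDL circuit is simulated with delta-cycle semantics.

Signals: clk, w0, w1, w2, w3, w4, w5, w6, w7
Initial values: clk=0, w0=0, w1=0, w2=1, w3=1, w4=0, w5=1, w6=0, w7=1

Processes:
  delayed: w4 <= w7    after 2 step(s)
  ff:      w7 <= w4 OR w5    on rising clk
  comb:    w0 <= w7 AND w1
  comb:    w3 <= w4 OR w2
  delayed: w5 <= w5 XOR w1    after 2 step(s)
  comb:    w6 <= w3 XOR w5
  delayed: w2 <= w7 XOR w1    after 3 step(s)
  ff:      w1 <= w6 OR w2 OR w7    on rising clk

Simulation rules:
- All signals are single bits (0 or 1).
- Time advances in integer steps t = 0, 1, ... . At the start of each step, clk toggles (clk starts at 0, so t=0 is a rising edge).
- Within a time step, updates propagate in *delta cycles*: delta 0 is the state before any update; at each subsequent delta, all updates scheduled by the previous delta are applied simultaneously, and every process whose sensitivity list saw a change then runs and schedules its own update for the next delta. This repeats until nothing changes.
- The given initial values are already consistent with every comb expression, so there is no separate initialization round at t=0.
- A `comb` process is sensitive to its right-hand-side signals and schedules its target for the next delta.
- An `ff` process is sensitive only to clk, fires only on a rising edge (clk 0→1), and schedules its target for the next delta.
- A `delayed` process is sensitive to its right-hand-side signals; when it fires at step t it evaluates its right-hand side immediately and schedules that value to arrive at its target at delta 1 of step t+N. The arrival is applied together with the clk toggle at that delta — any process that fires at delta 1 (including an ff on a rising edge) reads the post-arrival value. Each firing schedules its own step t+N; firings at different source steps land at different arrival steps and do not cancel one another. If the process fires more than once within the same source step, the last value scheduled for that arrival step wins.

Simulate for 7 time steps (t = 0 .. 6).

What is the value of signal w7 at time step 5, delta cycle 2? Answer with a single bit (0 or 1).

1

t=0 Δ0: clk=0 w2=1 w3=1 w7=1 w5=1 w1=0 w4=0 w6=0 w0=0
  Δ1: clk:0→1
  Δ2: w1:0→1
  Δ3: w0:0→1
  (3Δ to stable)
t=1 Δ0: clk=1 w2=1 w3=1 w7=1 w5=1 w1=1 w4=0 w6=0 w0=1
  Δ1: clk:1→0
  (1Δ to stable)
t=2 Δ0: clk=0 w2=1 w3=1 w7=1 w5=1 w1=1 w4=0 w6=0 w0=1
  Δ1: clk:0→1, w5:1→0
  Δ2: w7:1→0, w6:0→1
  Δ3: w0:1→0
  (3Δ to stable)
t=3 Δ0: clk=1 w2=1 w3=1 w7=0 w5=0 w1=1 w4=0 w6=1 w0=0
  Δ1: clk:1→0, w2:1→0
  Δ2: w3:1→0
  Δ3: w6:1→0
  (3Δ to stable)
t=4 Δ0: clk=0 w2=0 w3=0 w7=0 w5=0 w1=1 w4=0 w6=0 w0=0
  Δ1: clk:0→1, w5:0→1
  Δ2: w7:0→1, w1:1→0, w6:0→1
  (2Δ to stable)
t=5 Δ0: clk=1 w2=0 w3=0 w7=1 w5=1 w1=0 w4=0 w6=1 w0=0
  Δ1: clk:1→0, w2:0→1
  Δ2: w3:0→1
  Δ3: w6:1→0
  (3Δ to stable)
t=6 Δ0: clk=0 w2=1 w3=1 w7=1 w5=1 w1=0 w4=0 w6=0 w0=0
  Δ1: clk:0→1, w4:0→1
  Δ2: w1:0→1
  Δ3: w0:0→1
  (3Δ to stable)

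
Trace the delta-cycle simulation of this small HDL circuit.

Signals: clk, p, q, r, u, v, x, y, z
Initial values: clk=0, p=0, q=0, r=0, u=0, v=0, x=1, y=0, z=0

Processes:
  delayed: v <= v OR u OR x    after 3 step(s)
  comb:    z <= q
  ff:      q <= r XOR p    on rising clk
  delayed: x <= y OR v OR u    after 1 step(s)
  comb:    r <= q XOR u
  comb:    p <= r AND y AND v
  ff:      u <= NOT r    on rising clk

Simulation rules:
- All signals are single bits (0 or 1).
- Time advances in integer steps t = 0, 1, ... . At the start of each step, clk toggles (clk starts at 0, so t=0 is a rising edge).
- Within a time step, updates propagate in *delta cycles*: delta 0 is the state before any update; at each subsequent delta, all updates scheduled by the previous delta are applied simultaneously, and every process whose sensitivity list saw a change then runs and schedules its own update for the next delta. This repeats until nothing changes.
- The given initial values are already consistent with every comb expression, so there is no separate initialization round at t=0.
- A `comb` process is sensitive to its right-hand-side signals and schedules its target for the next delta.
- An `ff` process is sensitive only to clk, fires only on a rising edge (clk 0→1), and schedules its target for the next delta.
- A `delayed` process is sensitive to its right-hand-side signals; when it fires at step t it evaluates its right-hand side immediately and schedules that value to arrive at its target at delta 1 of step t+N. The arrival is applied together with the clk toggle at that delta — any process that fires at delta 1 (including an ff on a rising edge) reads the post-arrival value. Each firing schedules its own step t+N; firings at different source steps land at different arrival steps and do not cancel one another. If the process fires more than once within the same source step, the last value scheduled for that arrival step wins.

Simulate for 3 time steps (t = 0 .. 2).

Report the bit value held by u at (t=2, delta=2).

0

t=0 Δ0: clk=0 q=0 x=1 z=0 u=0 r=0 y=0 v=0 p=0
  Δ1: clk:0→1
  Δ2: u:0→1
  Δ3: r:0→1
  (3Δ to stable)
t=1 Δ0: clk=1 q=0 x=1 z=0 u=1 r=1 y=0 v=0 p=0
  Δ1: clk:1→0
  (1Δ to stable)
t=2 Δ0: clk=0 q=0 x=1 z=0 u=1 r=1 y=0 v=0 p=0
  Δ1: clk:0→1
  Δ2: q:0→1, u:1→0
  Δ3: z:0→1
  (3Δ to stable)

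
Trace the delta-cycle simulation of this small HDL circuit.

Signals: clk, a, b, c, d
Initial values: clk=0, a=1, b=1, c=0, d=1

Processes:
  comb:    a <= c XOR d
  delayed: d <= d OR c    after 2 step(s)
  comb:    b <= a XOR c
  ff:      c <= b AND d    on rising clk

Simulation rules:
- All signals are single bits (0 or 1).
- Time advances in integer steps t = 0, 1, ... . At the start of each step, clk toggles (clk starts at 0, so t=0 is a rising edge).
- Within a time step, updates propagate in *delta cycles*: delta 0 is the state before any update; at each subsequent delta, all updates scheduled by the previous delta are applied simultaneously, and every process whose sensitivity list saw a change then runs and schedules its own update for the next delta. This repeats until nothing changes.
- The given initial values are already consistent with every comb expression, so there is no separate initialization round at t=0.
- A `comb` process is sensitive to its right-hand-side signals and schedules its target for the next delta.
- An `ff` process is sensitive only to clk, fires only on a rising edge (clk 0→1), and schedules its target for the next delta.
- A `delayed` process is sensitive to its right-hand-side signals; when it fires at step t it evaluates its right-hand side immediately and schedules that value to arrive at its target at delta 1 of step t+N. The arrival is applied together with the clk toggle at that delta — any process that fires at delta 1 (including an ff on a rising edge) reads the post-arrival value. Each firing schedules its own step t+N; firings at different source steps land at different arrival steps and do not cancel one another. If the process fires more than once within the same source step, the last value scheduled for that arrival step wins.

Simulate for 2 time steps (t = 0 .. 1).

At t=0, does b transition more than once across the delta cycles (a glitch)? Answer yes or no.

yes

[bits: a,d,c,b,clk]
t=0: Δ0=11010 Δ1=11011 Δ2=11111 Δ3=01101 Δ4=01111 | 4Δ
t=1: Δ0=01111 Δ1=01110 | 1Δ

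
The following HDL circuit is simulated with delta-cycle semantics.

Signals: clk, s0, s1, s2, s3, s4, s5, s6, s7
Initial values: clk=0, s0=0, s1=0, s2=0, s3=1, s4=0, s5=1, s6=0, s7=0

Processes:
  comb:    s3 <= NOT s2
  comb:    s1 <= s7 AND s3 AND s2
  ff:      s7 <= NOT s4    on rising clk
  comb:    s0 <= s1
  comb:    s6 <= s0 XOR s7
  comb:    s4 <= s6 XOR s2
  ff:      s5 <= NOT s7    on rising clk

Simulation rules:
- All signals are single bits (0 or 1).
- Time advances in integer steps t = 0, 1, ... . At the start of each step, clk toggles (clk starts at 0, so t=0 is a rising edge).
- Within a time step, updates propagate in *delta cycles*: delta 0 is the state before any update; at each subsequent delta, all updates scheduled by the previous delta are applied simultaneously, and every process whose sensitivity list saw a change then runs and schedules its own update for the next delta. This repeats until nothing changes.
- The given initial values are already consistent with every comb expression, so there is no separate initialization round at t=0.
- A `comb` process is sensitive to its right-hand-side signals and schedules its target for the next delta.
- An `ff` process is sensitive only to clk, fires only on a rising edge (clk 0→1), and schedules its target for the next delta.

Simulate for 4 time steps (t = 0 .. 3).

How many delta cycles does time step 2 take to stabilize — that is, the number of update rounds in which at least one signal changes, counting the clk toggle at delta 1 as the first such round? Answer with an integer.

[bits: s7,s0,s3,s4,s6,s2,s1,s5,clk]
t=0: Δ0=001000010 Δ1=001000011 Δ2=101000011 Δ3=101010011 Δ4=101110011 | 4Δ
t=1: Δ0=101110011 Δ1=101110010 | 1Δ
t=2: Δ0=101110010 Δ1=101110011 Δ2=001110001 Δ3=001100001 Δ4=001000001 | 4Δ
t=3: Δ0=001000001 Δ1=001000000 | 1Δ

4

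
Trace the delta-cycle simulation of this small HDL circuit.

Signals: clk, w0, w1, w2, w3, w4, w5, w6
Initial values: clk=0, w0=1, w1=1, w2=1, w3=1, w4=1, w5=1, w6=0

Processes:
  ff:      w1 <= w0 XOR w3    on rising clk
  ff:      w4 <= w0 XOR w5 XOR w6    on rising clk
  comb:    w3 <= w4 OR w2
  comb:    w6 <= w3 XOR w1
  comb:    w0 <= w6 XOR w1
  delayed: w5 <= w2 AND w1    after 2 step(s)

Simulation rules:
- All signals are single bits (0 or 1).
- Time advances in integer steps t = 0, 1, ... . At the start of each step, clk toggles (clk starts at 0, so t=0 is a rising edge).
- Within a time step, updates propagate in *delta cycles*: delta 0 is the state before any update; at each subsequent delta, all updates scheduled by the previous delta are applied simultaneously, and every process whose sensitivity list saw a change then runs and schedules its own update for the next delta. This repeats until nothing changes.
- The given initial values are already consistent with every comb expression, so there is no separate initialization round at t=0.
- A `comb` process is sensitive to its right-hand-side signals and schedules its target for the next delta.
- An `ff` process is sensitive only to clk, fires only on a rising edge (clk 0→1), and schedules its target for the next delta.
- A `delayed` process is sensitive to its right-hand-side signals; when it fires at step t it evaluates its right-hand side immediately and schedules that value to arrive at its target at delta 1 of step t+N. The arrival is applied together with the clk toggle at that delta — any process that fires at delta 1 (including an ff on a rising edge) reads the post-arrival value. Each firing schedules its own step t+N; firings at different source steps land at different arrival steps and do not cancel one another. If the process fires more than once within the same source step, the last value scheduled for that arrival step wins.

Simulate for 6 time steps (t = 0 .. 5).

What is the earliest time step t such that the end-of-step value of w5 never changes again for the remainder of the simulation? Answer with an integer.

t=0 Δ0: w0=1 w2=1 clk=0 w4=1 w3=1 w5=1 w6=0 w1=1
  Δ1: clk:0→1
  Δ2: w4:1→0, w1:1→0
  Δ3: w0:1→0, w6:0→1
  Δ4: w0:0→1
  (4Δ to stable)
t=1 Δ0: w0=1 w2=1 clk=1 w4=0 w3=1 w5=1 w6=1 w1=0
  Δ1: clk:1→0
  (1Δ to stable)
t=2 Δ0: w0=1 w2=1 clk=0 w4=0 w3=1 w5=1 w6=1 w1=0
  Δ1: clk:0→1, w5:1→0
  (1Δ to stable)
t=3 Δ0: w0=1 w2=1 clk=1 w4=0 w3=1 w5=0 w6=1 w1=0
  Δ1: clk:1→0
  (1Δ to stable)
t=4 Δ0: w0=1 w2=1 clk=0 w4=0 w3=1 w5=0 w6=1 w1=0
  Δ1: clk:0→1
  (1Δ to stable)
t=5 Δ0: w0=1 w2=1 clk=1 w4=0 w3=1 w5=0 w6=1 w1=0
  Δ1: clk:1→0
  (1Δ to stable)

2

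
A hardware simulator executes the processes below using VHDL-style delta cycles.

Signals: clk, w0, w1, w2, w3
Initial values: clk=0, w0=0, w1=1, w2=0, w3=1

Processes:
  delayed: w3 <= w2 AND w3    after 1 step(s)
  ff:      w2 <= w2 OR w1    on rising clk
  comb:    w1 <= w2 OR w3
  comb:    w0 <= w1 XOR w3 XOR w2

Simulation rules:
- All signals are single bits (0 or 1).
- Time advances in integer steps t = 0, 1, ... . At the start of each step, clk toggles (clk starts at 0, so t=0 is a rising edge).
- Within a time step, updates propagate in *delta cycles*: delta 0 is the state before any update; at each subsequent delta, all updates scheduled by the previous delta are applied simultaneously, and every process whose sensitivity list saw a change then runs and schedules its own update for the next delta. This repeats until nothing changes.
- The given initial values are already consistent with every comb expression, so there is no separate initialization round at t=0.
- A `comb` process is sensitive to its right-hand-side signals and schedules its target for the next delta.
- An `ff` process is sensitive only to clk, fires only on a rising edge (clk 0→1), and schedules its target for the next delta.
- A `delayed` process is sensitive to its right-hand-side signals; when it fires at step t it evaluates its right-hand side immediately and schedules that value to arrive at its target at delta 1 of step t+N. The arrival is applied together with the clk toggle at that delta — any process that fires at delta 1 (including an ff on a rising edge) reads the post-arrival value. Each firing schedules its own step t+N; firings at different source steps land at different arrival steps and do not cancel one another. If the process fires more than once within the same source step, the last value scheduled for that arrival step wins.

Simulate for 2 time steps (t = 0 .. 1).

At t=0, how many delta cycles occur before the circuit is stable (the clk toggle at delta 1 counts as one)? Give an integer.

3

[bits: w3,w2,w0,clk,w1]
t=0: Δ0=10001 Δ1=10011 Δ2=11011 Δ3=11111 | 3Δ
t=1: Δ0=11111 Δ1=11101 | 1Δ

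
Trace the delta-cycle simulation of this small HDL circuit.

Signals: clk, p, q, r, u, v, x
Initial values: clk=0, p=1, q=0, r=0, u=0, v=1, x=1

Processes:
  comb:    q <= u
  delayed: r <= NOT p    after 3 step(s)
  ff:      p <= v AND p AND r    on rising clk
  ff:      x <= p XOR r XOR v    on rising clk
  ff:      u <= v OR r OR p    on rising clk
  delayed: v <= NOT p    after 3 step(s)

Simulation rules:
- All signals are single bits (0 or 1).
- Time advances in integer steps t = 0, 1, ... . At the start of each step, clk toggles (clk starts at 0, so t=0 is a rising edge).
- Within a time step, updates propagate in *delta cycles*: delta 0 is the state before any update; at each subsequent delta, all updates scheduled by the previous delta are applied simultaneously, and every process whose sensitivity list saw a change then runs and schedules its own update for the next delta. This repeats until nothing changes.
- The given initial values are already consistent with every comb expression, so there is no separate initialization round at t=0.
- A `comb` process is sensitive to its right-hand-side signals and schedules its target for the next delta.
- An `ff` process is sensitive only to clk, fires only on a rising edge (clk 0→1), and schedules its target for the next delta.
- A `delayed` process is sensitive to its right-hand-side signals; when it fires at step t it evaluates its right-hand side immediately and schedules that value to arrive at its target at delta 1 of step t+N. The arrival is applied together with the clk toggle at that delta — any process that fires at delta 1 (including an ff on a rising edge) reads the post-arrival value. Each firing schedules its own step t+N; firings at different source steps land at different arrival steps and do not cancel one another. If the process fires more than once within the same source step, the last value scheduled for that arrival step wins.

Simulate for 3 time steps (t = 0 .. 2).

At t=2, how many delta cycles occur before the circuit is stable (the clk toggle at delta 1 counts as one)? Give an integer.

2

t=0 Δ0: p=1 x=1 v=1 q=0 r=0 clk=0 u=0
  Δ1: clk:0→1
  Δ2: p:1→0, x:1→0, u:0→1
  Δ3: q:0→1
  (3Δ to stable)
t=1 Δ0: p=0 x=0 v=1 q=1 r=0 clk=1 u=1
  Δ1: clk:1→0
  (1Δ to stable)
t=2 Δ0: p=0 x=0 v=1 q=1 r=0 clk=0 u=1
  Δ1: clk:0→1
  Δ2: x:0→1
  (2Δ to stable)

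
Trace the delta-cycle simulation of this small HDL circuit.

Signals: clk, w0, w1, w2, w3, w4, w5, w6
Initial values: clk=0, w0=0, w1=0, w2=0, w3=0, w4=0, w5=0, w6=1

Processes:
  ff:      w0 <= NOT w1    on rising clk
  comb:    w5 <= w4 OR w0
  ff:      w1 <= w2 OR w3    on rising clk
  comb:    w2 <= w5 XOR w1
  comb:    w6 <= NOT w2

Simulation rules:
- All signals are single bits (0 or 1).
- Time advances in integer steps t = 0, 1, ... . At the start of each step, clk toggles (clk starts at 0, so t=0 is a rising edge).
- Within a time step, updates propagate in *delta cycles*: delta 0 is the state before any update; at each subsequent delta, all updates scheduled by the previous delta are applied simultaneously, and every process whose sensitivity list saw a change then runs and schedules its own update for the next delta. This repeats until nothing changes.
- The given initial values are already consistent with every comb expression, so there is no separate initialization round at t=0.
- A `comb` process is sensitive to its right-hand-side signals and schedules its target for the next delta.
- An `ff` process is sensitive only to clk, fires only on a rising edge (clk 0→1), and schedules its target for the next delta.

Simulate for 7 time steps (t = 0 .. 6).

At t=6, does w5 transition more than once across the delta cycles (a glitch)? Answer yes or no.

no

t=0 Δ0: w2=0 w4=0 w3=0 w5=0 w1=0 clk=0 w0=0 w6=1
  Δ1: clk:0→1
  Δ2: w0:0→1
  Δ3: w5:0→1
  Δ4: w2:0→1
  Δ5: w6:1→0
  (5Δ to stable)
t=1 Δ0: w2=1 w4=0 w3=0 w5=1 w1=0 clk=1 w0=1 w6=0
  Δ1: clk:1→0
  (1Δ to stable)
t=2 Δ0: w2=1 w4=0 w3=0 w5=1 w1=0 clk=0 w0=1 w6=0
  Δ1: clk:0→1
  Δ2: w1:0→1
  Δ3: w2:1→0
  Δ4: w6:0→1
  (4Δ to stable)
t=3 Δ0: w2=0 w4=0 w3=0 w5=1 w1=1 clk=1 w0=1 w6=1
  Δ1: clk:1→0
  (1Δ to stable)
t=4 Δ0: w2=0 w4=0 w3=0 w5=1 w1=1 clk=0 w0=1 w6=1
  Δ1: clk:0→1
  Δ2: w1:1→0, w0:1→0
  Δ3: w2:0→1, w5:1→0
  Δ4: w2:1→0, w6:1→0
  Δ5: w6:0→1
  (5Δ to stable)
t=5 Δ0: w2=0 w4=0 w3=0 w5=0 w1=0 clk=1 w0=0 w6=1
  Δ1: clk:1→0
  (1Δ to stable)
t=6 Δ0: w2=0 w4=0 w3=0 w5=0 w1=0 clk=0 w0=0 w6=1
  Δ1: clk:0→1
  Δ2: w0:0→1
  Δ3: w5:0→1
  Δ4: w2:0→1
  Δ5: w6:1→0
  (5Δ to stable)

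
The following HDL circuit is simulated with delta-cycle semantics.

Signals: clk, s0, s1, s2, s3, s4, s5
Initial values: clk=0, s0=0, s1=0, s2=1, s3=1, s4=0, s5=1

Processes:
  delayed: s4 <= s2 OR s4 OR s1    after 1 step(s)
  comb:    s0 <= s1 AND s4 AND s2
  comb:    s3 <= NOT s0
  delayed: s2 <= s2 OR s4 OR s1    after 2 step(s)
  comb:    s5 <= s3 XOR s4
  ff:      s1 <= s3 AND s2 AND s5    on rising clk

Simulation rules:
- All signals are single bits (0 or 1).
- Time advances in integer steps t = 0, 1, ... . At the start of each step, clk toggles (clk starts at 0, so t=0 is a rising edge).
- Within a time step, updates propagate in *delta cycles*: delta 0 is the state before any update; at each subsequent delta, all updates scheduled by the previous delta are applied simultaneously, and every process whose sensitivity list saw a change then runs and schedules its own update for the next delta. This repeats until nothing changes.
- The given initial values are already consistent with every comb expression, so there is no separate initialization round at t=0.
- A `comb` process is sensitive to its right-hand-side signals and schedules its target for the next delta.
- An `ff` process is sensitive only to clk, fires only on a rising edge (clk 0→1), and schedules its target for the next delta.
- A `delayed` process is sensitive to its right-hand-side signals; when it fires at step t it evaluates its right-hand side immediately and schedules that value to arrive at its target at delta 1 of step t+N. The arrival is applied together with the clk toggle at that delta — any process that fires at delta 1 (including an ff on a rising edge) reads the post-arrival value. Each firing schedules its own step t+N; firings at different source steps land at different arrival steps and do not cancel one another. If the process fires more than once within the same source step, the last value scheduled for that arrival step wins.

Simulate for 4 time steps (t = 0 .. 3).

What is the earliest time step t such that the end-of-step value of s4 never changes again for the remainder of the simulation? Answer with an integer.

1

t0.Δ0 s4=0 s2=1 s1=0 s0=0 s3=1 s5=1 clk=0
t0.Δ1 s4=0 s2=1 s1=0 s0=0 s3=1 s5=1 clk=1
t0.Δ2 s4=0 s2=1 s1=1 s0=0 s3=1 s5=1 clk=1
t1.Δ0 s4=0 s2=1 s1=1 s0=0 s3=1 s5=1 clk=1
t1.Δ1 s4=1 s2=1 s1=1 s0=0 s3=1 s5=1 clk=0
t1.Δ2 s4=1 s2=1 s1=1 s0=1 s3=1 s5=0 clk=0
t1.Δ3 s4=1 s2=1 s1=1 s0=1 s3=0 s5=0 clk=0
t1.Δ4 s4=1 s2=1 s1=1 s0=1 s3=0 s5=1 clk=0
t2.Δ0 s4=1 s2=1 s1=1 s0=1 s3=0 s5=1 clk=0
t2.Δ1 s4=1 s2=1 s1=1 s0=1 s3=0 s5=1 clk=1
t2.Δ2 s4=1 s2=1 s1=0 s0=1 s3=0 s5=1 clk=1
t2.Δ3 s4=1 s2=1 s1=0 s0=0 s3=0 s5=1 clk=1
t2.Δ4 s4=1 s2=1 s1=0 s0=0 s3=1 s5=1 clk=1
t2.Δ5 s4=1 s2=1 s1=0 s0=0 s3=1 s5=0 clk=1
t3.Δ0 s4=1 s2=1 s1=0 s0=0 s3=1 s5=0 clk=1
t3.Δ1 s4=1 s2=1 s1=0 s0=0 s3=1 s5=0 clk=0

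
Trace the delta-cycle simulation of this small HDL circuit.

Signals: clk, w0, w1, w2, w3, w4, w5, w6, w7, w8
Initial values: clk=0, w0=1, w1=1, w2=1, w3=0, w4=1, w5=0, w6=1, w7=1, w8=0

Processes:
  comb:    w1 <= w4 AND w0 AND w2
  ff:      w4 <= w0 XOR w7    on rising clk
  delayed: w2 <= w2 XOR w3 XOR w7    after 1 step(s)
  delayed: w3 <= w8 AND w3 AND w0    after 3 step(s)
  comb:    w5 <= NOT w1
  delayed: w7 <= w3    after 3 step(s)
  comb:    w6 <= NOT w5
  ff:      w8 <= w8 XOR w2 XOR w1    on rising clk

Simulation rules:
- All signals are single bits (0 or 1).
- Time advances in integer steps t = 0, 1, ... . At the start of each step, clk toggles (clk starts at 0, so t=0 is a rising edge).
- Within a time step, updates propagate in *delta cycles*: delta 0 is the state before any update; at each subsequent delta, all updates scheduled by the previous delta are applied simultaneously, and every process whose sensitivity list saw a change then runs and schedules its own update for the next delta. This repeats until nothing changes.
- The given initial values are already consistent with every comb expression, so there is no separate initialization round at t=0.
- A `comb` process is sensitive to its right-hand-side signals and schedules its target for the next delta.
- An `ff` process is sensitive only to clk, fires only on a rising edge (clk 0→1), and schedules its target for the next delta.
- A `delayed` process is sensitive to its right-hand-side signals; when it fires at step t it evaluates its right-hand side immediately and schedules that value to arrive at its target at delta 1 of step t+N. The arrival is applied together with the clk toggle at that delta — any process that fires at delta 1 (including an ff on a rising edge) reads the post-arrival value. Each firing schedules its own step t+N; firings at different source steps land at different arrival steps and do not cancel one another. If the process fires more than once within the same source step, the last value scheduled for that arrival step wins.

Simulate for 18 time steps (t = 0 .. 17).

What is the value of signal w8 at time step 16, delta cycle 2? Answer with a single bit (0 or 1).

0

[bits: w4,w5,clk,w7,w1,w8,w0,w6,w2,w3]
t=0: Δ0=1001101110 Δ1=1011101110 Δ2=0011101110 Δ3=0011001110 Δ4=0111001110 Δ5=0111001010 | 5Δ
t=1: Δ0=0111001010 Δ1=0101001010 | 1Δ
t=2: Δ0=0101001010 Δ1=0111001010 Δ2=0111011010 | 2Δ
t=3: Δ0=0111011010 Δ1=0101011010 | 1Δ
t=4: Δ0=0101011010 Δ1=0111011010 Δ2=0111001010 | 2Δ
t=5: Δ0=0111001010 Δ1=0101001010 | 1Δ
t=6: Δ0=0101001010 Δ1=0111001010 Δ2=0111011010 | 2Δ
t=7: Δ0=0111011010 Δ1=0101011010 | 1Δ
t=8: Δ0=0101011010 Δ1=0111011010 Δ2=0111001010 | 2Δ
t=9: Δ0=0111001010 Δ1=0101001010 | 1Δ
t=10: Δ0=0101001010 Δ1=0111001010 Δ2=0111011010 | 2Δ
t=11: Δ0=0111011010 Δ1=0101011010 | 1Δ
t=12: Δ0=0101011010 Δ1=0111011010 Δ2=0111001010 | 2Δ
t=13: Δ0=0111001010 Δ1=0101001010 | 1Δ
t=14: Δ0=0101001010 Δ1=0111001010 Δ2=0111011010 | 2Δ
t=15: Δ0=0111011010 Δ1=0101011010 | 1Δ
t=16: Δ0=0101011010 Δ1=0111011010 Δ2=0111001010 | 2Δ
t=17: Δ0=0111001010 Δ1=0101001010 | 1Δ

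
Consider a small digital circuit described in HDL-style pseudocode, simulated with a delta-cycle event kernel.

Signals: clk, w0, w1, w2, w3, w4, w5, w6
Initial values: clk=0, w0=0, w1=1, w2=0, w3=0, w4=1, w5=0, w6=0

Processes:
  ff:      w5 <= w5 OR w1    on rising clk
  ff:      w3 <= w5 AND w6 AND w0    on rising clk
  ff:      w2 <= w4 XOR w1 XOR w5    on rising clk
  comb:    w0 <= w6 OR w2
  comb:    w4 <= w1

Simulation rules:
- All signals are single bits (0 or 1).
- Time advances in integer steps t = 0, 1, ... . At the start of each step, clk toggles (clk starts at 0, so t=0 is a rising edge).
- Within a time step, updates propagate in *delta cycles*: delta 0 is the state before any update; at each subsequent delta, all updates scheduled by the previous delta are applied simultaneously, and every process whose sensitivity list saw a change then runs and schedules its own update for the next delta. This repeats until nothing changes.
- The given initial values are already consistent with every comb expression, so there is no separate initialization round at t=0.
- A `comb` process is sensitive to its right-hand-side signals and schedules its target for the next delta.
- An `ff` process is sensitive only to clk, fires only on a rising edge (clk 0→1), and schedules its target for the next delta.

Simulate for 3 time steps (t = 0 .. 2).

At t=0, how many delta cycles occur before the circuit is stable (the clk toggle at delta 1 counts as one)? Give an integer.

t=0 Δ0: w1=1 w4=1 w0=0 w2=0 w3=0 w5=0 clk=0 w6=0
  Δ1: clk:0→1
  Δ2: w5:0→1
  (2Δ to stable)
t=1 Δ0: w1=1 w4=1 w0=0 w2=0 w3=0 w5=1 clk=1 w6=0
  Δ1: clk:1→0
  (1Δ to stable)
t=2 Δ0: w1=1 w4=1 w0=0 w2=0 w3=0 w5=1 clk=0 w6=0
  Δ1: clk:0→1
  Δ2: w2:0→1
  Δ3: w0:0→1
  (3Δ to stable)

2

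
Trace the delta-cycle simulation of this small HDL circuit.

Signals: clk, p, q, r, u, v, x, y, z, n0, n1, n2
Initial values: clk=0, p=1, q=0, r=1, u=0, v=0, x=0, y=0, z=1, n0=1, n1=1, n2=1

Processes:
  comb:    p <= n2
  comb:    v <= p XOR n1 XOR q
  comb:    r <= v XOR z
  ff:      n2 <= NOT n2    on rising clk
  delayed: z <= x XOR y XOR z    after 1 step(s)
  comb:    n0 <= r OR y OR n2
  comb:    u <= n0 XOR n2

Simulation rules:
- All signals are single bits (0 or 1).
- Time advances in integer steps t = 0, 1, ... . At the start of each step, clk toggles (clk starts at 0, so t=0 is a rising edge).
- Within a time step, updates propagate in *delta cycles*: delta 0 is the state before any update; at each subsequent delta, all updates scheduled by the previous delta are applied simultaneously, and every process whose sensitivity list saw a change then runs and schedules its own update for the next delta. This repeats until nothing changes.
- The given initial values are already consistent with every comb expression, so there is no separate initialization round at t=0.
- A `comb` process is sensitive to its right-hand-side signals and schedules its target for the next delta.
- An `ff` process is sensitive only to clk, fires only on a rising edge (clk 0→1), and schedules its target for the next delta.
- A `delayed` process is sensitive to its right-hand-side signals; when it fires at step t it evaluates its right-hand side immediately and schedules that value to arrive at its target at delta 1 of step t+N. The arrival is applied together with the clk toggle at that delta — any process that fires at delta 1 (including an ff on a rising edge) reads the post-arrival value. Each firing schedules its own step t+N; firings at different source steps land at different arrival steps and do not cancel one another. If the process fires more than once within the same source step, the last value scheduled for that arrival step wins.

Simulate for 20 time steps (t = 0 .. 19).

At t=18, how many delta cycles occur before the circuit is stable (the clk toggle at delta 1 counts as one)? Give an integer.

t=0 Δ0: z=1 p=1 x=0 clk=0 y=0 v=0 n2=1 q=0 n1=1 u=0 n0=1 r=1
  Δ1: clk:0→1
  Δ2: n2:1→0
  Δ3: p:1→0, u:0→1
  Δ4: v:0→1
  Δ5: r:1→0
  Δ6: n0:1→0
  Δ7: u:1→0
  (7Δ to stable)
t=1 Δ0: z=1 p=0 x=0 clk=1 y=0 v=1 n2=0 q=0 n1=1 u=0 n0=0 r=0
  Δ1: clk:1→0
  (1Δ to stable)
t=2 Δ0: z=1 p=0 x=0 clk=0 y=0 v=1 n2=0 q=0 n1=1 u=0 n0=0 r=0
  Δ1: clk:0→1
  Δ2: n2:0→1
  Δ3: p:0→1, u:0→1, n0:0→1
  Δ4: v:1→0, u:1→0
  Δ5: r:0→1
  (5Δ to stable)
t=3 Δ0: z=1 p=1 x=0 clk=1 y=0 v=0 n2=1 q=0 n1=1 u=0 n0=1 r=1
  Δ1: clk:1→0
  (1Δ to stable)
t=4 Δ0: z=1 p=1 x=0 clk=0 y=0 v=0 n2=1 q=0 n1=1 u=0 n0=1 r=1
  Δ1: clk:0→1
  Δ2: n2:1→0
  Δ3: p:1→0, u:0→1
  Δ4: v:0→1
  Δ5: r:1→0
  Δ6: n0:1→0
  Δ7: u:1→0
  (7Δ to stable)
t=5 Δ0: z=1 p=0 x=0 clk=1 y=0 v=1 n2=0 q=0 n1=1 u=0 n0=0 r=0
  Δ1: clk:1→0
  (1Δ to stable)
t=6 Δ0: z=1 p=0 x=0 clk=0 y=0 v=1 n2=0 q=0 n1=1 u=0 n0=0 r=0
  Δ1: clk:0→1
  Δ2: n2:0→1
  Δ3: p:0→1, u:0→1, n0:0→1
  Δ4: v:1→0, u:1→0
  Δ5: r:0→1
  (5Δ to stable)
t=7 Δ0: z=1 p=1 x=0 clk=1 y=0 v=0 n2=1 q=0 n1=1 u=0 n0=1 r=1
  Δ1: clk:1→0
  (1Δ to stable)
t=8 Δ0: z=1 p=1 x=0 clk=0 y=0 v=0 n2=1 q=0 n1=1 u=0 n0=1 r=1
  Δ1: clk:0→1
  Δ2: n2:1→0
  Δ3: p:1→0, u:0→1
  Δ4: v:0→1
  Δ5: r:1→0
  Δ6: n0:1→0
  Δ7: u:1→0
  (7Δ to stable)
t=9 Δ0: z=1 p=0 x=0 clk=1 y=0 v=1 n2=0 q=0 n1=1 u=0 n0=0 r=0
  Δ1: clk:1→0
  (1Δ to stable)
t=10 Δ0: z=1 p=0 x=0 clk=0 y=0 v=1 n2=0 q=0 n1=1 u=0 n0=0 r=0
  Δ1: clk:0→1
  Δ2: n2:0→1
  Δ3: p:0→1, u:0→1, n0:0→1
  Δ4: v:1→0, u:1→0
  Δ5: r:0→1
  (5Δ to stable)
t=11 Δ0: z=1 p=1 x=0 clk=1 y=0 v=0 n2=1 q=0 n1=1 u=0 n0=1 r=1
  Δ1: clk:1→0
  (1Δ to stable)
t=12 Δ0: z=1 p=1 x=0 clk=0 y=0 v=0 n2=1 q=0 n1=1 u=0 n0=1 r=1
  Δ1: clk:0→1
  Δ2: n2:1→0
  Δ3: p:1→0, u:0→1
  Δ4: v:0→1
  Δ5: r:1→0
  Δ6: n0:1→0
  Δ7: u:1→0
  (7Δ to stable)
t=13 Δ0: z=1 p=0 x=0 clk=1 y=0 v=1 n2=0 q=0 n1=1 u=0 n0=0 r=0
  Δ1: clk:1→0
  (1Δ to stable)
t=14 Δ0: z=1 p=0 x=0 clk=0 y=0 v=1 n2=0 q=0 n1=1 u=0 n0=0 r=0
  Δ1: clk:0→1
  Δ2: n2:0→1
  Δ3: p:0→1, u:0→1, n0:0→1
  Δ4: v:1→0, u:1→0
  Δ5: r:0→1
  (5Δ to stable)
t=15 Δ0: z=1 p=1 x=0 clk=1 y=0 v=0 n2=1 q=0 n1=1 u=0 n0=1 r=1
  Δ1: clk:1→0
  (1Δ to stable)
t=16 Δ0: z=1 p=1 x=0 clk=0 y=0 v=0 n2=1 q=0 n1=1 u=0 n0=1 r=1
  Δ1: clk:0→1
  Δ2: n2:1→0
  Δ3: p:1→0, u:0→1
  Δ4: v:0→1
  Δ5: r:1→0
  Δ6: n0:1→0
  Δ7: u:1→0
  (7Δ to stable)
t=17 Δ0: z=1 p=0 x=0 clk=1 y=0 v=1 n2=0 q=0 n1=1 u=0 n0=0 r=0
  Δ1: clk:1→0
  (1Δ to stable)
t=18 Δ0: z=1 p=0 x=0 clk=0 y=0 v=1 n2=0 q=0 n1=1 u=0 n0=0 r=0
  Δ1: clk:0→1
  Δ2: n2:0→1
  Δ3: p:0→1, u:0→1, n0:0→1
  Δ4: v:1→0, u:1→0
  Δ5: r:0→1
  (5Δ to stable)
t=19 Δ0: z=1 p=1 x=0 clk=1 y=0 v=0 n2=1 q=0 n1=1 u=0 n0=1 r=1
  Δ1: clk:1→0
  (1Δ to stable)

5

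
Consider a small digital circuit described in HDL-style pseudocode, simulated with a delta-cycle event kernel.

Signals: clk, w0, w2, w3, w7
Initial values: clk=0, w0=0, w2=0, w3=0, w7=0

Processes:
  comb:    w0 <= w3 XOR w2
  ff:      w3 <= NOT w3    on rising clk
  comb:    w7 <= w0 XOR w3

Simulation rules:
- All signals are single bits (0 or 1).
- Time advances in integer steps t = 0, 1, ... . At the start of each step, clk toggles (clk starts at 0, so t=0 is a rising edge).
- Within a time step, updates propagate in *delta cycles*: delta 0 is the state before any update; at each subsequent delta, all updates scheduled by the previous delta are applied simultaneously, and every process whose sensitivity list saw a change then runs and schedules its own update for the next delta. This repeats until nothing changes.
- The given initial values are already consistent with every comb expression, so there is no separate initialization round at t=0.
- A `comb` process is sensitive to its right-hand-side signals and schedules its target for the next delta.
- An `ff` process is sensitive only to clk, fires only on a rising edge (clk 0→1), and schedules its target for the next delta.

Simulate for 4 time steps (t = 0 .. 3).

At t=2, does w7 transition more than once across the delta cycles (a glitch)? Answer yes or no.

t=0 Δ0: w3=0 w7=0 w2=0 clk=0 w0=0
  Δ1: clk:0→1
  Δ2: w3:0→1
  Δ3: w7:0→1, w0:0→1
  Δ4: w7:1→0
  (4Δ to stable)
t=1 Δ0: w3=1 w7=0 w2=0 clk=1 w0=1
  Δ1: clk:1→0
  (1Δ to stable)
t=2 Δ0: w3=1 w7=0 w2=0 clk=0 w0=1
  Δ1: clk:0→1
  Δ2: w3:1→0
  Δ3: w7:0→1, w0:1→0
  Δ4: w7:1→0
  (4Δ to stable)
t=3 Δ0: w3=0 w7=0 w2=0 clk=1 w0=0
  Δ1: clk:1→0
  (1Δ to stable)

yes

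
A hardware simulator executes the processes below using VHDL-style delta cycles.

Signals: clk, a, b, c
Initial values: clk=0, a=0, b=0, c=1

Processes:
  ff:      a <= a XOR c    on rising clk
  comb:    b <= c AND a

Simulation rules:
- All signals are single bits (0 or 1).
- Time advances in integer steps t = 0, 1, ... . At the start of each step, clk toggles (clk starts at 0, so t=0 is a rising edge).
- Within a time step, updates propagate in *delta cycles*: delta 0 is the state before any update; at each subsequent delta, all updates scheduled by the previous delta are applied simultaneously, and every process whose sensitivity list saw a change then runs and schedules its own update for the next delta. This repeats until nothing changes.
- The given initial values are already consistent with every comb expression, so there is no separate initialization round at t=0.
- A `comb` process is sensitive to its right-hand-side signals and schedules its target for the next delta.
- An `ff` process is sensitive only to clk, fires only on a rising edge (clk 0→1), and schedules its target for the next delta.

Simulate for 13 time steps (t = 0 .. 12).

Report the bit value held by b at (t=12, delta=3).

t0.Δ0 b=0 c=1 a=0 clk=0
t0.Δ1 b=0 c=1 a=0 clk=1
t0.Δ2 b=0 c=1 a=1 clk=1
t0.Δ3 b=1 c=1 a=1 clk=1
t1.Δ0 b=1 c=1 a=1 clk=1
t1.Δ1 b=1 c=1 a=1 clk=0
t2.Δ0 b=1 c=1 a=1 clk=0
t2.Δ1 b=1 c=1 a=1 clk=1
t2.Δ2 b=1 c=1 a=0 clk=1
t2.Δ3 b=0 c=1 a=0 clk=1
t3.Δ0 b=0 c=1 a=0 clk=1
t3.Δ1 b=0 c=1 a=0 clk=0
t4.Δ0 b=0 c=1 a=0 clk=0
t4.Δ1 b=0 c=1 a=0 clk=1
t4.Δ2 b=0 c=1 a=1 clk=1
t4.Δ3 b=1 c=1 a=1 clk=1
t5.Δ0 b=1 c=1 a=1 clk=1
t5.Δ1 b=1 c=1 a=1 clk=0
t6.Δ0 b=1 c=1 a=1 clk=0
t6.Δ1 b=1 c=1 a=1 clk=1
t6.Δ2 b=1 c=1 a=0 clk=1
t6.Δ3 b=0 c=1 a=0 clk=1
t7.Δ0 b=0 c=1 a=0 clk=1
t7.Δ1 b=0 c=1 a=0 clk=0
t8.Δ0 b=0 c=1 a=0 clk=0
t8.Δ1 b=0 c=1 a=0 clk=1
t8.Δ2 b=0 c=1 a=1 clk=1
t8.Δ3 b=1 c=1 a=1 clk=1
t9.Δ0 b=1 c=1 a=1 clk=1
t9.Δ1 b=1 c=1 a=1 clk=0
t10.Δ0 b=1 c=1 a=1 clk=0
t10.Δ1 b=1 c=1 a=1 clk=1
t10.Δ2 b=1 c=1 a=0 clk=1
t10.Δ3 b=0 c=1 a=0 clk=1
t11.Δ0 b=0 c=1 a=0 clk=1
t11.Δ1 b=0 c=1 a=0 clk=0
t12.Δ0 b=0 c=1 a=0 clk=0
t12.Δ1 b=0 c=1 a=0 clk=1
t12.Δ2 b=0 c=1 a=1 clk=1
t12.Δ3 b=1 c=1 a=1 clk=1

1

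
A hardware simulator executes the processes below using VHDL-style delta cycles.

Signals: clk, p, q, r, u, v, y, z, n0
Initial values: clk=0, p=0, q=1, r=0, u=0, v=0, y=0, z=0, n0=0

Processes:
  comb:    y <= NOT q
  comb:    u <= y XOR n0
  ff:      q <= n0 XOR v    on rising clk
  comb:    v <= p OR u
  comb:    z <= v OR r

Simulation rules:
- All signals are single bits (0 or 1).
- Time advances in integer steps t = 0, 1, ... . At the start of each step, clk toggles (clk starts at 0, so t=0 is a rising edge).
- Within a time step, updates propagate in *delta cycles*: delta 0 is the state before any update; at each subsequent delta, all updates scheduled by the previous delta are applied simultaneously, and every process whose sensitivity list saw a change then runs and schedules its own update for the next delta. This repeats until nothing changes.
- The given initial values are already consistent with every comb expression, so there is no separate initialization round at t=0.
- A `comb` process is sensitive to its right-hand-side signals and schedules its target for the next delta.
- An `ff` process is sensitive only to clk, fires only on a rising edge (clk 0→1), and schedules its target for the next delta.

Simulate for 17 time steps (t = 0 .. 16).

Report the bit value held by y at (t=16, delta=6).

1

[bits: q,v,y,z,clk,p,u,r,n0]
t=0: Δ0=100000000 Δ1=100010000 Δ2=000010000 Δ3=001010000 Δ4=001010100 Δ5=011010100 Δ6=011110100 | 6Δ
t=1: Δ0=011110100 Δ1=011100100 | 1Δ
t=2: Δ0=011100100 Δ1=011110100 Δ2=111110100 Δ3=110110100 Δ4=110110000 Δ5=100110000 Δ6=100010000 | 6Δ
t=3: Δ0=100010000 Δ1=100000000 | 1Δ
t=4: Δ0=100000000 Δ1=100010000 Δ2=000010000 Δ3=001010000 Δ4=001010100 Δ5=011010100 Δ6=011110100 | 6Δ
t=5: Δ0=011110100 Δ1=011100100 | 1Δ
t=6: Δ0=011100100 Δ1=011110100 Δ2=111110100 Δ3=110110100 Δ4=110110000 Δ5=100110000 Δ6=100010000 | 6Δ
t=7: Δ0=100010000 Δ1=100000000 | 1Δ
t=8: Δ0=100000000 Δ1=100010000 Δ2=000010000 Δ3=001010000 Δ4=001010100 Δ5=011010100 Δ6=011110100 | 6Δ
t=9: Δ0=011110100 Δ1=011100100 | 1Δ
t=10: Δ0=011100100 Δ1=011110100 Δ2=111110100 Δ3=110110100 Δ4=110110000 Δ5=100110000 Δ6=100010000 | 6Δ
t=11: Δ0=100010000 Δ1=100000000 | 1Δ
t=12: Δ0=100000000 Δ1=100010000 Δ2=000010000 Δ3=001010000 Δ4=001010100 Δ5=011010100 Δ6=011110100 | 6Δ
t=13: Δ0=011110100 Δ1=011100100 | 1Δ
t=14: Δ0=011100100 Δ1=011110100 Δ2=111110100 Δ3=110110100 Δ4=110110000 Δ5=100110000 Δ6=100010000 | 6Δ
t=15: Δ0=100010000 Δ1=100000000 | 1Δ
t=16: Δ0=100000000 Δ1=100010000 Δ2=000010000 Δ3=001010000 Δ4=001010100 Δ5=011010100 Δ6=011110100 | 6Δ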